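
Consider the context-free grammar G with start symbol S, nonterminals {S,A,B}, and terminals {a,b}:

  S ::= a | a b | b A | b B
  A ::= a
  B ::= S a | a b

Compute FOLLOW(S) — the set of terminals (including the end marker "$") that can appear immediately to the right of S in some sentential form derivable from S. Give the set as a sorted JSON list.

FIRST sets, iterate to fixpoint:
pass 1:
  A via A→a: +{a}
  B via B→a b: +{a}
  S via S→a: +{a}
  S via S→b A: +{b}
  FIRST[S]={a,b}  FIRST[A]={a}  FIRST[B]={a}
pass 2:
  B via B→S a: +{b}
  FIRST[S]={a,b}  FIRST[A]={a}  FIRST[B]={a,b}
pass 3: — fixpoint
  FIRST[S]={a,b}  FIRST[A]={a}  FIRST[B]={a,b}

Compute FOLLOW by fixpoint:
seed FOLLOW(S) with $
[1]
  B→S a: FOLLOW(S) ⊇ FIRST(a) = {a}; new: +{a}
  S→b A: FOLLOW(A) ⊇ FOLLOW(S) ⊇ {$,a}; new: +{$,a}
  S→b B: FOLLOW(B) ⊇ FOLLOW(S) ⊇ {$,a}; new: +{$,a}
  FOLLOW(S)={$,a}  FOLLOW(A)={$,a}  FOLLOW(B)={$,a}
[2] done
  FOLLOW(S)={$,a}  FOLLOW(A)={$,a}  FOLLOW(B)={$,a}

FOLLOW(S) = ["$", "a"]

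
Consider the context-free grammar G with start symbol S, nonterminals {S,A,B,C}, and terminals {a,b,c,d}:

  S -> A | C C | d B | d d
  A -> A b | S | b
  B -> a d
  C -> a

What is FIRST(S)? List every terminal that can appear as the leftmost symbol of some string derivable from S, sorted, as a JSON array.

Compute FIRST by fixpoint:
iter 1:
  A via A→b: +{b}
  B via B→a d: +{a}
  C via C→a: +{a}
  S via S→A: +{b}
  S via S→C C: +{a}
  S via S→d B: +{d}
  FIRST[S]={a,b,d}  FIRST[A]={b}  FIRST[B]={a}  FIRST[C]={a}
iter 2:
  A via A→S: +{a,d}
  FIRST[S]={a,b,d}  FIRST[A]={a,b,d}  FIRST[B]={a}  FIRST[C]={a}
iter 3: (stable)
  FIRST[S]={a,b,d}  FIRST[A]={a,b,d}  FIRST[B]={a}  FIRST[C]={a}

FIRST(S) = ["a", "b", "d"]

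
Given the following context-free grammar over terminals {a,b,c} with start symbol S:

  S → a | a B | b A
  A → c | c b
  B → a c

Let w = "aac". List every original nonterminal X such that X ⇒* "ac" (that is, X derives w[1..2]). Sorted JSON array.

Convert to CNF:
  S -> T1 A | T2 B | a
  A -> T0 T1 | c
  B -> T2 T0
  T0 -> c
  T1 -> b
  T2 -> a

CYK table (by increasing span), restricted to cells inside w[1..2]:
  T[1,1] 'a' = {S,T2}  orig:{S}
  T[2,2] 'c' = {A,T0}  orig:{A}
  T[1,2] 'ac' = {B}

Original NTs in T[1,2] deriving "ac": ["B"]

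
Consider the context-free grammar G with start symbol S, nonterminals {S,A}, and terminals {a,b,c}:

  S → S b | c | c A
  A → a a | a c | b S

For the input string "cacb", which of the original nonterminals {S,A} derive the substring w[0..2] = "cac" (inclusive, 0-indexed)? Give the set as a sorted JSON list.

CNF form of G:
  S -> S T2 | T1 A | c
  A -> T0 T0 | T0 T1 | T2 S
  T0 -> a
  T1 -> c
  T2 -> b

CYK table (by increasing span) — only the sub-triangle for w[0..2]:
  [0..0]={S,T1}  "c"  orig:{S}
  [1..1]={T0}  "a"  orig:{}
  [2..2]={S,T1}  "c"  orig:{S}
  [0..1]=∅  "ca"
  [1..2]={A}  "ac"
  [0..2]={S}  "cac"

Original NTs in T[0,2] deriving "cac": ["S"]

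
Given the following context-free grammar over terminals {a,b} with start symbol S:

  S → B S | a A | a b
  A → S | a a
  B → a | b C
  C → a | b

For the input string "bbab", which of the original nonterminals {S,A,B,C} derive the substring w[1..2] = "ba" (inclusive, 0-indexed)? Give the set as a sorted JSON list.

CNF form of G:
  S -> B S | T0 A | T0 T1
  A -> B S | T0 A | T0 T0 | T0 T1
  B -> T1 C | a
  C -> a | b
  T0 -> a
  T1 -> b

CYK fill — only the sub-triangle for w[1..2]:
  [1..1]={C,T1}  "b"  orig:{C}
  [2..2]={B,C,T0}  "a"  orig:{B,C}
  [1..2]={B}  "ba"

Original NTs in T[1,2] deriving "ba": ["B"]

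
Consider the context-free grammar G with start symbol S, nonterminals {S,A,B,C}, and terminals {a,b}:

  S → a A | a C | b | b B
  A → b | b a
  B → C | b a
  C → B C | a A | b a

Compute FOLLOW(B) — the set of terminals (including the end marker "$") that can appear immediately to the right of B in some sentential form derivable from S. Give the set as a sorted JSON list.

FIRST iteration:
iter 1:
  A via A→b: +{b}
  B via B→b a: +{b}
  C via C→B C: +{b}
  C via C→a A: +{a}
  S via S→a A: +{a}
  S via S→b: +{b}
  S: {a,b}  A: {b}  B: {b}  C: {a,b}
iter 2:
  B via B→C: +{a}
  S: {a,b}  A: {b}  B: {a,b}  C: {a,b}
iter 3: (no change)
  S: {a,b}  A: {b}  B: {a,b}  C: {a,b}

FOLLOW sets:
seed FOLLOW(S) with $
[1]
  C→B C: FOLLOW(B) ⊇ FIRST(C) = {a,b}; new: +{a,b}
  S→a A: FOLLOW(A) ⊇ FOLLOW(S) ⊇ {$}; new: +{$}
  S→a C: FOLLOW(C) ⊇ FOLLOW(S) ⊇ {$}; new: +{$}
  S→b B: FOLLOW(B) ⊇ FOLLOW(S) ⊇ {$}; new: +{$}
  FOLLOW(S)={$}  FOLLOW(A)={$}  FOLLOW(B)={$,a,b}  FOLLOW(C)={$}
[2]
  B→C: FOLLOW(C) ⊇ FOLLOW(B) ⊇ {$,a,b}; new: +{a,b}
  C→a A: FOLLOW(A) ⊇ FOLLOW(C) ⊇ {$,a,b}; new: +{a,b}
  FOLLOW(S)={$}  FOLLOW(A)={$,a,b}  FOLLOW(B)={$,a,b}  FOLLOW(C)={$,a,b}
[3] (no change)
  FOLLOW(S)={$}  FOLLOW(A)={$,a,b}  FOLLOW(B)={$,a,b}  FOLLOW(C)={$,a,b}

FOLLOW(B) = ["$", "a", "b"]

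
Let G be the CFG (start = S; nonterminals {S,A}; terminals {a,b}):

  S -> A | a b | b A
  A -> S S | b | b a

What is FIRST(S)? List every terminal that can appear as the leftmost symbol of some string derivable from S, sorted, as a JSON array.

FIRST iteration:
iter 1:
  A via A→b: +{b}
  S via S→A: +{b}
  S via S→a b: +{a}
  FIRST[S]={a,b}  FIRST[A]={b}
iter 2:
  A via A→S S: +{a}
  FIRST[S]={a,b}  FIRST[A]={a,b}
iter 3: done
  FIRST[S]={a,b}  FIRST[A]={a,b}

FIRST(S) = ["a", "b"]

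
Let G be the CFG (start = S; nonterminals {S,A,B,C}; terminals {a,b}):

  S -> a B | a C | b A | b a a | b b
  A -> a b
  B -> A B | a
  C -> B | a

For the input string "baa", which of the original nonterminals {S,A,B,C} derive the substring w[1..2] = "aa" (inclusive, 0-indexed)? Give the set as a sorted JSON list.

Convert to CNF:
  S -> T0 B | T0 C | T1 A | T1 T1 | T1 X2
  A -> T0 T1
  B -> A B | a
  C -> A B | a
  T0 -> a
  T1 -> b
  X2 -> T0 T0

Fill CYK table bottom-up (cells [i..j] with 1 ≤ i ≤ j ≤ 2 only):
  cell(1,1) a: {B,C,T0}  orig:{B,C}
  cell(2,2) a: {B,C,T0}  orig:{B,C}
  cell(1,2) aa: {S,X2}  orig:{S}

Original NTs in T[1,2] deriving "aa": ["S"]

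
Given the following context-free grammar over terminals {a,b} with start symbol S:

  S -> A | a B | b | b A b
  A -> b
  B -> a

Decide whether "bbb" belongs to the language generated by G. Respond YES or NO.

CNF form of G:
  S -> T0 B | T1 X2 | b
  A -> b
  B -> a
  T0 -> a
  T1 -> b
  X2 -> A T1

Fill CYK table bottom-up:
  cell(0,0) b: {A,S,T1}  orig:{A,S}
  cell(1,1) b: {A,S,T1}  orig:{A,S}
  cell(2,2) b: {A,S,T1}  orig:{A,S}
  cell(0,1) bb: {X2}  orig:{}
  cell(1,2) bb: {X2}  orig:{}
  cell(0,2) bbb: {S}

S ∈ T[0,2] ⇒ YES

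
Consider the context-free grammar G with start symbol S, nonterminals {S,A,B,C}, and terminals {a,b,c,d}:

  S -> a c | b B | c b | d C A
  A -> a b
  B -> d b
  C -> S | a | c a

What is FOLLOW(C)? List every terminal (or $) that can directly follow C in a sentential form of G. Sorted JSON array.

Compute FIRST by fixpoint:
[1]
  A via A→a b: +{a}
  B via B→d b: +{d}
  C via C→a: +{a}
  C via C→c a: +{c}
  S via S→a c: +{a}
  S via S→b B: +{b}
  S via S→c b: +{c}
  S via S→d C A: +{d}
  FIRST(S)={a,b,c,d}  FIRST(A)={a}  FIRST(B)={d}  FIRST(C)={a,c}
[2]
  C via C→S: +{b,d}
  FIRST(S)={a,b,c,d}  FIRST(A)={a}  FIRST(B)={d}  FIRST(C)={a,b,c,d}
[3] (no change)
  FIRST(S)={a,b,c,d}  FIRST(A)={a}  FIRST(B)={d}  FIRST(C)={a,b,c,d}

FOLLOW sets:
initialize: $ ∈ FOLLOW(S)
[1]
  S→b B: FOLLOW(B) ⊇ FOLLOW(S) ⊇ {$}; new: +{$}
  S→d C A: FOLLOW(C) ⊇ FIRST(A) = {a}; new: +{a}
  S→d C A: FOLLOW(A) ⊇ FOLLOW(S) ⊇ {$}; new: +{$}
  FOLLOW[S]={$}  FOLLOW[A]={$}  FOLLOW[B]={$}  FOLLOW[C]={a}
[2]
  C→S: FOLLOW(S) ⊇ FOLLOW(C) ⊇ {a}; new: +{a}
  S→b B: FOLLOW(B) ⊇ FOLLOW(S) ⊇ {$,a}; new: +{a}
  S→d C A: FOLLOW(A) ⊇ FOLLOW(S) ⊇ {$,a}; new: +{a}
  FOLLOW[S]={$,a}  FOLLOW[A]={$,a}  FOLLOW[B]={$,a}  FOLLOW[C]={a}
[3] — fixpoint
  FOLLOW[S]={$,a}  FOLLOW[A]={$,a}  FOLLOW[B]={$,a}  FOLLOW[C]={a}

FOLLOW(C) = ["a"]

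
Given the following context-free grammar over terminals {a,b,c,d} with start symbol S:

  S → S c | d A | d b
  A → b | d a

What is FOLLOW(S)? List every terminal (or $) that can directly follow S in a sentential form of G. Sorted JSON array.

FIRST sets, iterate to fixpoint:
iter 1:
  A via A→b: +{b}
  A via A→d a: +{d}
  S via S→d A: +{d}
  FIRST[S]={d}  FIRST[A]={b,d}
iter 2: done
  FIRST[S]={d}  FIRST[A]={b,d}

FOLLOW iteration:
initialize: $ ∈ FOLLOW(S)
pass 1:
  S→S c: FOLLOW(S) ⊇ FIRST(c) = {c}; new: +{c}
  S→d A: FOLLOW(A) ⊇ FOLLOW(S) ⊇ {$,c}; new: +{$,c}
  FOLLOW[S]={$,c}  FOLLOW[A]={$,c}
pass 2: (stable)
  FOLLOW[S]={$,c}  FOLLOW[A]={$,c}

FOLLOW(S) = ["$", "c"]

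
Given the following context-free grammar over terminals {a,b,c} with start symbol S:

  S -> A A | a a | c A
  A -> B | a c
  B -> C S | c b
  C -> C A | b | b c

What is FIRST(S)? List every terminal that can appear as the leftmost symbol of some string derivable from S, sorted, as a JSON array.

Compute FIRST by fixpoint:
pass 1:
  A via A→a c: +{a}
  B via B→c b: +{c}
  C via C→b: +{b}
  S via S→A A: +{a}
  S via S→c A: +{c}
  FIRST(S)={a,c}  FIRST(A)={a}  FIRST(B)={c}  FIRST(C)={b}
pass 2:
  A via A→B: +{c}
  B via B→C S: +{b}
  FIRST(S)={a,c}  FIRST(A)={a,c}  FIRST(B)={b,c}  FIRST(C)={b}
pass 3:
  A via A→B: +{b}
  S via S→A A: +{b}
  FIRST(S)={a,b,c}  FIRST(A)={a,b,c}  FIRST(B)={b,c}  FIRST(C)={b}
pass 4: (stable)
  FIRST(S)={a,b,c}  FIRST(A)={a,b,c}  FIRST(B)={b,c}  FIRST(C)={b}

FIRST(S) = ["a", "b", "c"]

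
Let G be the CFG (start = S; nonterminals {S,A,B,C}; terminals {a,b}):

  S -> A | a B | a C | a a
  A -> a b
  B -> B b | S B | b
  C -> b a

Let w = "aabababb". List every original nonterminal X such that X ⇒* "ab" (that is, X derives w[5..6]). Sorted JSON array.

Convert to CNF:
  S -> T0 B | T0 C | T0 T0 | T0 T1
  A -> T0 T1
  B -> B T1 | S B | b
  C -> T1 T0
  T0 -> a
  T1 -> b

CYK fill (cells [i..j] with 5 ≤ i ≤ j ≤ 6 only):
  [5..5]={T0}  "a"  orig:{}
  [6..6]={B,T1}  "b"  orig:{B}
  [5..6]={A,S}  "ab"

Original NTs in T[5,6] deriving "ab": ["A", "S"]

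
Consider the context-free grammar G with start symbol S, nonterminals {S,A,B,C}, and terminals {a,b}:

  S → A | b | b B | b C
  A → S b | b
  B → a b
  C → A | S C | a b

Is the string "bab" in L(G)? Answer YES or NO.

CNF form of G:
  S -> S T0 | T0 B | T0 C | b
  A -> S T0 | b
  B -> T1 T0
  C -> S C | S T0 | T1 T0 | b
  T0 -> b
  T1 -> a

Fill CYK table bottom-up:
  cell(0,0) b: {A,C,S,T0}  orig:{A,C,S}
  cell(1,1) a: {T1}  orig:{}
  cell(2,2) b: {A,C,S,T0}  orig:{A,C,S}
  cell(0,1) ba: ∅
  cell(1,2) ab: {B,C}
  cell(0,2) bab: {C,S}

S ∈ T[0,2] ⇒ YES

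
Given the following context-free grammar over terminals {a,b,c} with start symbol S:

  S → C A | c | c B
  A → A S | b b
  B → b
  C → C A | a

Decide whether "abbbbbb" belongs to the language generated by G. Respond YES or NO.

Convert to CNF:
  S -> C A | T1 B | c
  A -> A S | T0 T0
  B -> b
  C -> C A | a
  T0 -> b
  T1 -> c

Fill CYK table bottom-up:
  T[0,0] 'a' = {C}
  T[1,1] 'b' = {B,T0}  orig:{B}
  T[2,2] 'b' = {B,T0}  orig:{B}
  T[3,3] 'b' = {B,T0}  orig:{B}
  T[4,4] 'b' = {B,T0}  orig:{B}
  T[5,5] 'b' = {B,T0}  orig:{B}
  T[6,6] 'b' = {B,T0}  orig:{B}
  T[0,1] 'ab' = ∅
  T[1,2] 'bb' = {A}
  T[2,3] 'bb' = {A}
  T[3,4] 'bb' = {A}
  T[4,5] 'bb' = {A}
  T[5,6] 'bb' = {A}
  T[0,2] 'abb' = {C,S}
  T[1,3] 'bbb' = ∅
  T[2,4] 'bbb' = ∅
  T[3,5] 'bbb' = ∅
  T[4,6] 'bbb' = ∅
  T[0,3] 'abbb' = ∅
  T[1,4] 'bbbb' = ∅
  T[2,5] 'bbbb' = ∅
  T[3,6] 'bbbb' = ∅
  T[0,4] 'abbbb' = {C,S}
  T[1,5] 'bbbbb' = ∅
  T[2,6] 'bbbbb' = ∅
  T[0,5] 'abbbbb' = ∅
  T[1,6] 'bbbbbb' = ∅
  T[0,6] 'abbbbbb' = {C,S}

S ∈ T[0,6] ⇒ YES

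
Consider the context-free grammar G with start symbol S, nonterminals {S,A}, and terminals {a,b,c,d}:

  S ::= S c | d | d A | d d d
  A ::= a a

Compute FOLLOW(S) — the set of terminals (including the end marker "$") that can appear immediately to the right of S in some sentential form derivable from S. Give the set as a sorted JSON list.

FIRST iteration:
[1]
  A via A→a a: +{a}
  S via S→d: +{d}
  FIRST(S)={d}  FIRST(A)={a}
[2] (no change)
  FIRST(S)={d}  FIRST(A)={a}

Compute FOLLOW by fixpoint:
FOLLOW(S) := {$}
round 1:
  S→S c: FOLLOW(S) ⊇ FIRST(c) = {c}; new: +{c}
  S→d A: FOLLOW(A) ⊇ FOLLOW(S) ⊇ {$,c}; new: +{$,c}
  S: {$,c}  A: {$,c}
round 2: — fixpoint
  S: {$,c}  A: {$,c}

FOLLOW(S) = ["$", "c"]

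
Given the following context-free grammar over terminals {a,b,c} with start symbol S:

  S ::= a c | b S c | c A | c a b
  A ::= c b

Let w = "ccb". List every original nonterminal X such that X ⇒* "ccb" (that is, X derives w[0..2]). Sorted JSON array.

CNF form of G:
  S -> T0 A | T0 X4 | T1 X3 | T2 T0
  A -> T0 T1
  T0 -> c
  T1 -> b
  T2 -> a
  X3 -> S T0
  X4 -> T2 T1

Fill CYK table bottom-up (cells [i..j] with 0 ≤ i ≤ j ≤ 2 only):
  [0..0]={T0}  "c"  orig:{}
  [1..1]={T0}  "c"  orig:{}
  [2..2]={T1}  "b"  orig:{}
  [0..1]=∅  "cc"
  [1..2]={A}  "cb"
  [0..2]={S}  "ccb"

Original NTs in T[0,2] deriving "ccb": ["S"]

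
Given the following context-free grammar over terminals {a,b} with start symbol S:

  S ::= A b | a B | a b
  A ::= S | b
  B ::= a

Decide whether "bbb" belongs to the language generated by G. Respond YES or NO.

CNF form of G:
  S -> A T0 | T1 B | T1 T0
  A -> A T0 | T1 B | T1 T0 | b
  B -> a
  T0 -> b
  T1 -> a

CYK fill:
  cell(0,0) b: {A,T0}  orig:{A}
  cell(1,1) b: {A,T0}  orig:{A}
  cell(2,2) b: {A,T0}  orig:{A}
  cell(0,1) bb: {A,S}
  cell(1,2) bb: {A,S}
  cell(0,2) bbb: {A,S}

S ∈ T[0,2] ⇒ YES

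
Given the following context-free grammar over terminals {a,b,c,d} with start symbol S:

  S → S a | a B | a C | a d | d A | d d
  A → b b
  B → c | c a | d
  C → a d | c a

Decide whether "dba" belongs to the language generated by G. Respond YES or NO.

CNF form of G:
  S -> S T2 | T2 B | T2 C | T2 T3 | T3 A | T3 T3
  A -> T0 T0
  B -> T1 T2 | c | d
  C -> T1 T2 | T2 T3
  T0 -> b
  T1 -> c
  T2 -> a
  T3 -> d

CYK fill:
  cell(0,0) d: {B,T3}  orig:{B}
  cell(1,1) b: {T0}  orig:{}
  cell(2,2) a: {T2}  orig:{}
  cell(0,1) db: ∅
  cell(1,2) ba: ∅
  cell(0,2) dba: ∅

S ∉ T[0,2] ⇒ NO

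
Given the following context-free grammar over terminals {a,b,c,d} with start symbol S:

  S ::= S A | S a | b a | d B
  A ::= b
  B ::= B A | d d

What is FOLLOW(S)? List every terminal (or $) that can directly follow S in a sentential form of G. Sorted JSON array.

FIRST iteration:
[1]
  A via A→b: +{b}
  B via B→d d: +{d}
  S via S→b a: +{b}
  S via S→d B: +{d}
  FIRST[S]={b,d}  FIRST[A]={b}  FIRST[B]={d}
[2] (no change)
  FIRST[S]={b,d}  FIRST[A]={b}  FIRST[B]={d}

FOLLOW iteration:
seed FOLLOW(S) with $
[1]
  B→B A: FOLLOW(B) ⊇ FIRST(A) = {b}; new: +{b}
  B→B A: FOLLOW(A) ⊇ FOLLOW(B) ⊇ {b}; new: +{b}
  S→S A: FOLLOW(S) ⊇ FIRST(A) = {b}; new: +{b}
  S→S A: FOLLOW(A) ⊇ FOLLOW(S) ⊇ {$,b}; new: +{$}
  S→S a: FOLLOW(S) ⊇ FIRST(a) = {a}; new: +{a}
  S→d B: FOLLOW(B) ⊇ FOLLOW(S) ⊇ {$,a,b}; new: +{$,a}
  S: {$,a,b}  A: {$,b}  B: {$,a,b}
[2]
  B→B A: FOLLOW(A) ⊇ FOLLOW(B) ⊇ {$,a,b}; new: +{a}
  S: {$,a,b}  A: {$,a,b}  B: {$,a,b}
[3] (stable)
  S: {$,a,b}  A: {$,a,b}  B: {$,a,b}

FOLLOW(S) = ["$", "a", "b"]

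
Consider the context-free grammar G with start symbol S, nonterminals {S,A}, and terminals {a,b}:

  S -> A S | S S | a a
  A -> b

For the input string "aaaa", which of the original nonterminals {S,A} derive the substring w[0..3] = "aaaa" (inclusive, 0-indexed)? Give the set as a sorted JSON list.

CNF form of G:
  S -> A S | S S | T0 T0
  A -> b
  T0 -> a

CYK table (by increasing span), restricted to cells inside w[0..3]:
  [0..0]={T0}  "a"  orig:{}
  [1..1]={T0}  "a"  orig:{}
  [2..2]={T0}  "a"  orig:{}
  [3..3]={T0}  "a"  orig:{}
  [0..1]={S}  "aa"
  [1..2]={S}  "aa"
  [2..3]={S}  "aa"
  [0..2]=∅  "aaa"
  [1..3]=∅  "aaa"
  [0..3]={S}  "aaaa"

Original NTs in T[0,3] deriving "aaaa": ["S"]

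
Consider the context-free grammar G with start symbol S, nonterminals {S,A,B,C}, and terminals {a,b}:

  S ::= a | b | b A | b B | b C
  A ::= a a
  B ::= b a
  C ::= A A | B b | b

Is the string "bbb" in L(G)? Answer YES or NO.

CNF form of G:
  S -> T1 A | T1 B | T1 C | a | b
  A -> T0 T0
  B -> T1 T0
  C -> A A | B T1 | b
  T0 -> a
  T1 -> b

Fill CYK table bottom-up:
  [0..0]={C,S,T1}  "b"  orig:{C,S}
  [1..1]={C,S,T1}  "b"  orig:{C,S}
  [2..2]={C,S,T1}  "b"  orig:{C,S}
  [0..1]={S}  "bb"
  [1..2]={S}  "bb"
  [0..2]=∅  "bbb"

S ∉ T[0,2] ⇒ NO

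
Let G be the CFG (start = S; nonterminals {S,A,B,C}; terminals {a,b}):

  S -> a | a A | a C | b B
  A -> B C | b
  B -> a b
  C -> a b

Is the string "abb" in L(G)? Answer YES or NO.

Convert to CNF:
  S -> T0 A | T0 C | T1 B | a
  A -> B C | b
  B -> T0 T1
  C -> T0 T1
  T0 -> a
  T1 -> b

Fill CYK table bottom-up:
  cell(0,0) a: {S,T0}  orig:{S}
  cell(1,1) b: {A,T1}  orig:{A}
  cell(2,2) b: {A,T1}  orig:{A}
  cell(0,1) ab: {B,C,S}
  cell(1,2) bb: ∅
  cell(0,2) abb: ∅

S ∉ T[0,2] ⇒ NO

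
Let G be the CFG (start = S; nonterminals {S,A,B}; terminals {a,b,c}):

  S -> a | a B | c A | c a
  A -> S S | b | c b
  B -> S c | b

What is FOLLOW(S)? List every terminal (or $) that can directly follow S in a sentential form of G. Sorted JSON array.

Compute FIRST by fixpoint:
round 1:
  A via A→b: +{b}
  A via A→c b: +{c}
  B via B→b: +{b}
  S via S→a: +{a}
  S via S→c A: +{c}
  FIRST(S)={a,c}  FIRST(A)={b,c}  FIRST(B)={b}
round 2:
  A via A→S S: +{a}
  B via B→S c: +{a,c}
  FIRST(S)={a,c}  FIRST(A)={a,b,c}  FIRST(B)={a,b,c}
round 3: done
  FIRST(S)={a,c}  FIRST(A)={a,b,c}  FIRST(B)={a,b,c}

FOLLOW iteration:
seed FOLLOW(S) with $
pass 1:
  A→S S: FOLLOW(S) ⊇ FIRST(S) = {a,c}; new: +{a,c}
  S→a B: FOLLOW(B) ⊇ FOLLOW(S) ⊇ {$,a,c}; new: +{$,a,c}
  S→c A: FOLLOW(A) ⊇ FOLLOW(S) ⊇ {$,a,c}; new: +{$,a,c}
  FOLLOW(S)={$,a,c}  FOLLOW(A)={$,a,c}  FOLLOW(B)={$,a,c}
pass 2: (no change)
  FOLLOW(S)={$,a,c}  FOLLOW(A)={$,a,c}  FOLLOW(B)={$,a,c}

FOLLOW(S) = ["$", "a", "c"]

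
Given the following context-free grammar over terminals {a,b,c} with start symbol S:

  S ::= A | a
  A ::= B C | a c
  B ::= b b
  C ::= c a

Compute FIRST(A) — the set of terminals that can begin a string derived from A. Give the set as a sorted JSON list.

FIRST iteration:
pass 1:
  A via A→a c: +{a}
  B via B→b b: +{b}
  C via C→c a: +{c}
  S via S→A: +{a}
  FIRST[S]={a}  FIRST[A]={a}  FIRST[B]={b}  FIRST[C]={c}
pass 2:
  A via A→B C: +{b}
  S via S→A: +{b}
  FIRST[S]={a,b}  FIRST[A]={a,b}  FIRST[B]={b}  FIRST[C]={c}
pass 3: done
  FIRST[S]={a,b}  FIRST[A]={a,b}  FIRST[B]={b}  FIRST[C]={c}

FIRST(A) = ["a", "b"]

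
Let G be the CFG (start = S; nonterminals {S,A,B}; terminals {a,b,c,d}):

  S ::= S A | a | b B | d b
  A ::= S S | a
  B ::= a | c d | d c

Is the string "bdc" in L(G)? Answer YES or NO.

Convert to CNF:
  S -> S A | T1 T2 | T2 B | a
  A -> S S | a
  B -> T0 T1 | T1 T0 | a
  T0 -> c
  T1 -> d
  T2 -> b

CYK table (by increasing span):
  T[0,0] 'b' = {T2}  orig:{}
  T[1,1] 'd' = {T1}  orig:{}
  T[2,2] 'c' = {T0}  orig:{}
  T[0,1] 'bd' = ∅
  T[1,2] 'dc' = {B}
  T[0,2] 'bdc' = {S}

S ∈ T[0,2] ⇒ YES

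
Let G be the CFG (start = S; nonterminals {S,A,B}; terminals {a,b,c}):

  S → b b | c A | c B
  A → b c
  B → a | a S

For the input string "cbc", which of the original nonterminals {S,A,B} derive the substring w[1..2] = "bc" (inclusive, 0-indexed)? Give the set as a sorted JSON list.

CNF form of G:
  S -> T0 T0 | T1 A | T1 B
  A -> T0 T1
  B -> T2 S | a
  T0 -> b
  T1 -> c
  T2 -> a

CYK fill — only the sub-triangle for w[1..2]:
  T[1,1] 'b' = {T0}  orig:{}
  T[2,2] 'c' = {T1}  orig:{}
  T[1,2] 'bc' = {A}

Original NTs in T[1,2] deriving "bc": ["A"]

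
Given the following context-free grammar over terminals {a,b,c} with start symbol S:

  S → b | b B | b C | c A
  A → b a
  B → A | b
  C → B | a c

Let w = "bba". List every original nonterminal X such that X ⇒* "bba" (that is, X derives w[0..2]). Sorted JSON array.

CNF form of G:
  S -> T0 B | T0 C | T2 A | b
  A -> T0 T1
  B -> T0 T1 | b
  C -> T0 T1 | T1 T2 | b
  T0 -> b
  T1 -> a
  T2 -> c

CYK table (by increasing span) — only the sub-triangle for w[0..2]:
  cell(0,0) b: {B,C,S,T0}  orig:{B,C,S}
  cell(1,1) b: {B,C,S,T0}  orig:{B,C,S}
  cell(2,2) a: {T1}  orig:{}
  cell(0,1) bb: {S}
  cell(1,2) ba: {A,B,C}
  cell(0,2) bba: {S}

Original NTs in T[0,2] deriving "bba": ["S"]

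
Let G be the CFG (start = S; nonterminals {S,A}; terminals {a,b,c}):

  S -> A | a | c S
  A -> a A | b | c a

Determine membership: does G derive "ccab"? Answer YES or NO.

Convert to CNF:
  S -> T0 A | T1 S | T1 T0 | a | b
  A -> T0 A | T1 T0 | b
  T0 -> a
  T1 -> c

Fill CYK table bottom-up:
  T[0,0] 'c' = {T1}  orig:{}
  T[1,1] 'c' = {T1}  orig:{}
  T[2,2] 'a' = {S,T0}  orig:{S}
  T[3,3] 'b' = {A,S}
  T[0,1] 'cc' = ∅
  T[1,2] 'ca' = {A,S}
  T[2,3] 'ab' = {A,S}
  T[0,2] 'cca' = {S}
  T[1,3] 'cab' = {S}
  T[0,3] 'ccab' = {S}

S ∈ T[0,3] ⇒ YES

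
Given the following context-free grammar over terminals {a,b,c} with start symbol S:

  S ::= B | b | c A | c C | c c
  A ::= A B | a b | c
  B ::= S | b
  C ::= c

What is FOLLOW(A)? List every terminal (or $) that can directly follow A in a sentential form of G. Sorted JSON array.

FIRST iteration:
[1]
  A via A→a b: +{a}
  A via A→c: +{c}
  B via B→b: +{b}
  C via C→c: +{c}
  S via S→B: +{b}
  S via S→c A: +{c}
  FIRST[S]={b,c}  FIRST[A]={a,c}  FIRST[B]={b}  FIRST[C]={c}
[2]
  B via B→S: +{c}
  FIRST[S]={b,c}  FIRST[A]={a,c}  FIRST[B]={b,c}  FIRST[C]={c}
[3] done
  FIRST[S]={b,c}  FIRST[A]={a,c}  FIRST[B]={b,c}  FIRST[C]={c}

Compute FOLLOW by fixpoint:
initialize: $ ∈ FOLLOW(S)
pass 1:
  A→A B: FOLLOW(A) ⊇ FIRST(B) = {b,c}; new: +{b,c}
  A→A B: FOLLOW(B) ⊇ FOLLOW(A) ⊇ {b,c}; new: +{b,c}
  B→S: FOLLOW(S) ⊇ FOLLOW(B) ⊇ {b,c}; new: +{b,c}
  S→B: FOLLOW(B) ⊇ FOLLOW(S) ⊇ {$,b,c}; new: +{$}
  S→c A: FOLLOW(A) ⊇ FOLLOW(S) ⊇ {$,b,c}; new: +{$}
  S→c C: FOLLOW(C) ⊇ FOLLOW(S) ⊇ {$,b,c}; new: +{$,b,c}
  S: {$,b,c}  A: {$,b,c}  B: {$,b,c}  C: {$,b,c}
pass 2: — fixpoint
  S: {$,b,c}  A: {$,b,c}  B: {$,b,c}  C: {$,b,c}

FOLLOW(A) = ["$", "b", "c"]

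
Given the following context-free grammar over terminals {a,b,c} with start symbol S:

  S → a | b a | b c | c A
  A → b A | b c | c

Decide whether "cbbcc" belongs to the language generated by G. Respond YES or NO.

CNF form of G:
  S -> T0 T1 | T0 T2 | T1 A | a
  A -> T0 A | T0 T1 | c
  T0 -> b
  T1 -> c
  T2 -> a

CYK table (by increasing span):
  T[0,0] 'c' = {A,T1}  orig:{A}
  T[1,1] 'b' = {T0}  orig:{}
  T[2,2] 'b' = {T0}  orig:{}
  T[3,3] 'c' = {A,T1}  orig:{A}
  T[4,4] 'c' = {A,T1}  orig:{A}
  T[0,1] 'cb' = ∅
  T[1,2] 'bb' = ∅
  T[2,3] 'bc' = {A,S}
  T[3,4] 'cc' = {S}
  T[0,2] 'cbb' = ∅
  T[1,3] 'bbc' = {A}
  T[2,4] 'bcc' = ∅
  T[0,3] 'cbbc' = {S}
  T[1,4] 'bbcc' = ∅
  T[0,4] 'cbbcc' = ∅

S ∉ T[0,4] ⇒ NO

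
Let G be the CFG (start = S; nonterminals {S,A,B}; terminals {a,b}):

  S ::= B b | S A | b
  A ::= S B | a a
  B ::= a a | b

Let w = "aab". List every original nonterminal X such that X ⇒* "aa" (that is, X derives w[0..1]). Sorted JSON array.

CNF form of G:
  S -> B T1 | S A | b
  A -> S B | T0 T0
  B -> T0 T0 | b
  T0 -> a
  T1 -> b

Fill CYK table bottom-up — only the sub-triangle for w[0..1]:
  [0..0]={T0}  "a"  orig:{}
  [1..1]={T0}  "a"  orig:{}
  [0..1]={A,B}  "aa"

Original NTs in T[0,1] deriving "aa": ["A", "B"]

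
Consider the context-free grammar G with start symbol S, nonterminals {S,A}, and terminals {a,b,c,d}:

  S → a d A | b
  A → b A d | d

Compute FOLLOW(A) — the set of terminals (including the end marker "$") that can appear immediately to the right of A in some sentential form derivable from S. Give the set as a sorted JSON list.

FIRST iteration:
iter 1:
  A via A→b A d: +{b}
  A via A→d: +{d}
  S via S→a d A: +{a}
  S via S→b: +{b}
  S: {a,b}  A: {b,d}
iter 2: (no change)
  S: {a,b}  A: {b,d}

FOLLOW iteration:
seed FOLLOW(S) with $
round 1:
  A→b A d: FOLLOW(A) ⊇ FIRST(d) = {d}; new: +{d}
  S→a d A: FOLLOW(A) ⊇ FOLLOW(S) ⊇ {$}; new: +{$}
  S: {$}  A: {$,d}
round 2: done
  S: {$}  A: {$,d}

FOLLOW(A) = ["$", "d"]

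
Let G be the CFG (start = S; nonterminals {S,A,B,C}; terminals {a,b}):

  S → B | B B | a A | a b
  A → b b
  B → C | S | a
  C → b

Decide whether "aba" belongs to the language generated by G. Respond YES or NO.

CNF form of G:
  S -> B B | T1 A | T1 T0 | a | b
  A -> T0 T0
  B -> B B | T1 A | T1 T0 | a | b
  C -> b
  T0 -> b
  T1 -> a

CYK table (by increasing span):
  cell(0,0) a: {B,S,T1}  orig:{B,S}
  cell(1,1) b: {B,C,S,T0}  orig:{B,C,S}
  cell(2,2) a: {B,S,T1}  orig:{B,S}
  cell(0,1) ab: {B,S}
  cell(1,2) ba: {B,S}
  cell(0,2) aba: {B,S}

S ∈ T[0,2] ⇒ YES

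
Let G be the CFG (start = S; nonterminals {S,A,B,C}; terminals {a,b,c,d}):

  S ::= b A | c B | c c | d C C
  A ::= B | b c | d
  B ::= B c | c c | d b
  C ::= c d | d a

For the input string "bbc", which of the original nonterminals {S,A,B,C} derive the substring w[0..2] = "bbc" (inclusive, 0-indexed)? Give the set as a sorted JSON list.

CNF form of G:
  S -> T0 B | T0 T0 | T1 A | T2 X4
  A -> B T0 | T0 T0 | T1 T0 | T2 T1 | d
  B -> B T0 | T0 T0 | T2 T1
  C -> T0 T2 | T2 T3
  T0 -> c
  T1 -> b
  T2 -> d
  T3 -> a
  X4 -> C C

Fill CYK table bottom-up — only the sub-triangle for w[0..2]:
  [0..0]={T1}  "b"  orig:{}
  [1..1]={T1}  "b"  orig:{}
  [2..2]={T0}  "c"  orig:{}
  [0..1]=∅  "bb"
  [1..2]={A}  "bc"
  [0..2]={S}  "bbc"

Original NTs in T[0,2] deriving "bbc": ["S"]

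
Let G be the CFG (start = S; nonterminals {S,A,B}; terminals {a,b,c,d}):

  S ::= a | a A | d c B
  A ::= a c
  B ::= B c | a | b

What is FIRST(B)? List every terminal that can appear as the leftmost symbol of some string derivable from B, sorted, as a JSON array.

FIRST iteration:
pass 1:
  A via A→a c: +{a}
  B via B→a: +{a}
  B via B→b: +{b}
  S via S→a: +{a}
  S via S→d c B: +{d}
  S: {a,d}  A: {a}  B: {a,b}
pass 2: (no change)
  S: {a,d}  A: {a}  B: {a,b}

FIRST(B) = ["a", "b"]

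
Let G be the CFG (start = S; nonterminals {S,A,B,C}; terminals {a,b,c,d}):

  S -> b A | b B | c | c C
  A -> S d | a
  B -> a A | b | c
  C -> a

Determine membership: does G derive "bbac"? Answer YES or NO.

Convert to CNF:
  S -> T2 A | T2 B | T3 C | c
  A -> S T0 | a
  B -> T1 A | b | c
  C -> a
  T0 -> d
  T1 -> a
  T2 -> b
  T3 -> c

CYK fill:
  [0..0]={B,T2}  "b"  orig:{B}
  [1..1]={B,T2}  "b"  orig:{B}
  [2..2]={A,C,T1}  "a"  orig:{A,C}
  [3..3]={B,S,T3}  "c"  orig:{B,S}
  [0..1]={S}  "bb"
  [1..2]={S}  "ba"
  [2..3]=∅  "ac"
  [0..2]=∅  "bba"
  [1..3]=∅  "bac"
  [0..3]=∅  "bbac"

S ∉ T[0,3] ⇒ NO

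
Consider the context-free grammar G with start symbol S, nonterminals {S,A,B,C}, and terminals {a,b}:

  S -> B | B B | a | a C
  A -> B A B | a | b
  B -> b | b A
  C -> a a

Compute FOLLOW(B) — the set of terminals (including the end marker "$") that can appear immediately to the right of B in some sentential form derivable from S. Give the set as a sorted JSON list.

FIRST sets, iterate to fixpoint:
round 1:
  A via A→a: +{a}
  A via A→b: +{b}
  B via B→b: +{b}
  C via C→a a: +{a}
  S via S→B: +{b}
  S via S→a: +{a}
  FIRST(S)={a,b}  FIRST(A)={a,b}  FIRST(B)={b}  FIRST(C)={a}
round 2: (no change)
  FIRST(S)={a,b}  FIRST(A)={a,b}  FIRST(B)={b}  FIRST(C)={a}

FOLLOW iteration:
initialize: $ ∈ FOLLOW(S)
[1]
  A→B A B: FOLLOW(B) ⊇ FIRST(A) = {a,b}; new: +{a,b}
  A→B A B: FOLLOW(A) ⊇ FIRST(B) = {b}; new: +{b}
  B→b A: FOLLOW(A) ⊇ FOLLOW(B) ⊇ {a,b}; new: +{a}
  S→B: FOLLOW(B) ⊇ FOLLOW(S) ⊇ {$}; new: +{$}
  S→a C: FOLLOW(C) ⊇ FOLLOW(S) ⊇ {$}; new: +{$}
  FOLLOW(S)={$}  FOLLOW(A)={a,b}  FOLLOW(B)={$,a,b}  FOLLOW(C)={$}
[2]
  B→b A: FOLLOW(A) ⊇ FOLLOW(B) ⊇ {$,a,b}; new: +{$}
  FOLLOW(S)={$}  FOLLOW(A)={$,a,b}  FOLLOW(B)={$,a,b}  FOLLOW(C)={$}
[3] (no change)
  FOLLOW(S)={$}  FOLLOW(A)={$,a,b}  FOLLOW(B)={$,a,b}  FOLLOW(C)={$}

FOLLOW(B) = ["$", "a", "b"]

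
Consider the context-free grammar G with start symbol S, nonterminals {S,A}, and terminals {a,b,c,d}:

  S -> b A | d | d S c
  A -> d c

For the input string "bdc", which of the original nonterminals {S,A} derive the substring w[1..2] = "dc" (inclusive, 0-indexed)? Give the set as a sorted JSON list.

Convert to CNF:
  S -> T0 X3 | T2 A | d
  A -> T0 T1
  T0 -> d
  T1 -> c
  T2 -> b
  X3 -> S T1

CYK fill, restricted to cells inside w[1..2]:
  cell(1,1) d: {S,T0}  orig:{S}
  cell(2,2) c: {T1}  orig:{}
  cell(1,2) dc: {A,X3}  orig:{A}

Original NTs in T[1,2] deriving "dc": ["A"]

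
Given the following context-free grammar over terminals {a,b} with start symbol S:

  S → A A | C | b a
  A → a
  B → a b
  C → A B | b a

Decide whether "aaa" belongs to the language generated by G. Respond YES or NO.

CNF form of G:
  S -> A A | A B | T1 T0
  A -> a
  B -> T0 T1
  C -> A B | T1 T0
  T0 -> a
  T1 -> b

CYK fill:
  T[0,0] 'a' = {A,T0}  orig:{A}
  T[1,1] 'a' = {A,T0}  orig:{A}
  T[2,2] 'a' = {A,T0}  orig:{A}
  T[0,1] 'aa' = {S}
  T[1,2] 'aa' = {S}
  T[0,2] 'aaa' = ∅

S ∉ T[0,2] ⇒ NO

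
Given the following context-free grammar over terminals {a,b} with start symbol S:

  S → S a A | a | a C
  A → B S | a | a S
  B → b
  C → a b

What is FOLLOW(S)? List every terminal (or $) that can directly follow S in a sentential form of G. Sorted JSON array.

FIRST sets, iterate to fixpoint:
iter 1:
  A via A→a: +{a}
  B via B→b: +{b}
  C via C→a b: +{a}
  S via S→a: +{a}
  FIRST(S)={a}  FIRST(A)={a}  FIRST(B)={b}  FIRST(C)={a}
iter 2:
  A via A→B S: +{b}
  FIRST(S)={a}  FIRST(A)={a,b}  FIRST(B)={b}  FIRST(C)={a}
iter 3: (no change)
  FIRST(S)={a}  FIRST(A)={a,b}  FIRST(B)={b}  FIRST(C)={a}

FOLLOW sets:
initialize: $ ∈ FOLLOW(S)
round 1:
  A→B S: FOLLOW(B) ⊇ FIRST(S) = {a}; new: +{a}
  S→S a A: FOLLOW(S) ⊇ FIRST(a) = {a}; new: +{a}
  S→S a A: FOLLOW(A) ⊇ FOLLOW(S) ⊇ {$,a}; new: +{$,a}
  S→a C: FOLLOW(C) ⊇ FOLLOW(S) ⊇ {$,a}; new: +{$,a}
  FOLLOW(S)={$,a}  FOLLOW(A)={$,a}  FOLLOW(B)={a}  FOLLOW(C)={$,a}
round 2: (stable)
  FOLLOW(S)={$,a}  FOLLOW(A)={$,a}  FOLLOW(B)={a}  FOLLOW(C)={$,a}

FOLLOW(S) = ["$", "a"]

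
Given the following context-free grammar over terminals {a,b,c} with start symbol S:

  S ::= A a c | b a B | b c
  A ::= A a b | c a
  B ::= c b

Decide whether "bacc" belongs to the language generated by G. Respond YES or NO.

CNF form of G:
  S -> A X4 | T1 T2 | T1 X5
  A -> A X3 | T2 T0
  B -> T2 T1
  T0 -> a
  T1 -> b
  T2 -> c
  X3 -> T0 T1
  X4 -> T0 T2
  X5 -> T0 B

CYK fill:
  cell(0,0) b: {T1}  orig:{}
  cell(1,1) a: {T0}  orig:{}
  cell(2,2) c: {T2}  orig:{}
  cell(3,3) c: {T2}  orig:{}
  cell(0,1) ba: ∅
  cell(1,2) ac: {X4}  orig:{}
  cell(2,3) cc: ∅
  cell(0,2) bac: ∅
  cell(1,3) acc: ∅
  cell(0,3) bacc: ∅

S ∉ T[0,3] ⇒ NO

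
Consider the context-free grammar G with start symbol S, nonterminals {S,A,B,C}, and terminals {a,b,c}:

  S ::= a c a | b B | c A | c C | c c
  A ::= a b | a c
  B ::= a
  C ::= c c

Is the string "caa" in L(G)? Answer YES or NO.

Convert to CNF:
  S -> T0 X3 | T1 B | T2 A | T2 C | T2 T2
  A -> T0 T1 | T0 T2
  B -> a
  C -> T2 T2
  T0 -> a
  T1 -> b
  T2 -> c
  X3 -> T2 T0

CYK fill:
  [0..0]={T2}  "c"  orig:{}
  [1..1]={B,T0}  "a"  orig:{B}
  [2..2]={B,T0}  "a"  orig:{B}
  [0..1]={X3}  "ca"  orig:{}
  [1..2]=∅  "aa"
  [0..2]=∅  "caa"

S ∉ T[0,2] ⇒ NO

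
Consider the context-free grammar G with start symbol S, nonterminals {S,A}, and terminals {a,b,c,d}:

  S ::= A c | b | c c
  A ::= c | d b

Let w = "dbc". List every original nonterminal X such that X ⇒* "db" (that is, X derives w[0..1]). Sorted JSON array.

Convert to CNF:
  S -> A T2 | T2 T2 | b
  A -> T0 T1 | c
  T0 -> d
  T1 -> b
  T2 -> c

CYK fill — only the sub-triangle for w[0..1]:
  T[0,0] 'd' = {T0}  orig:{}
  T[1,1] 'b' = {S,T1}  orig:{S}
  T[0,1] 'db' = {A}

Original NTs in T[0,1] deriving "db": ["A"]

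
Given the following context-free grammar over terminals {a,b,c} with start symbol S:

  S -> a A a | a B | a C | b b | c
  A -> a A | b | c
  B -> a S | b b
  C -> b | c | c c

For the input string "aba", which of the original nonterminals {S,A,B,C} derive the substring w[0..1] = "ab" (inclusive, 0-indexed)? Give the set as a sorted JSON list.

Convert to CNF:
  S -> T0 B | T0 C | T0 X3 | T1 T1 | c
  A -> T0 A | b | c
  B -> T0 S | T1 T1
  C -> T2 T2 | b | c
  T0 -> a
  T1 -> b
  T2 -> c
  X3 -> A T0

Fill CYK table bottom-up, restricted to cells inside w[0..1]:
  [0..0]={T0}  "a"  orig:{}
  [1..1]={A,C,T1}  "b"  orig:{A,C}
  [0..1]={A,S}  "ab"

Original NTs in T[0,1] deriving "ab": ["A", "S"]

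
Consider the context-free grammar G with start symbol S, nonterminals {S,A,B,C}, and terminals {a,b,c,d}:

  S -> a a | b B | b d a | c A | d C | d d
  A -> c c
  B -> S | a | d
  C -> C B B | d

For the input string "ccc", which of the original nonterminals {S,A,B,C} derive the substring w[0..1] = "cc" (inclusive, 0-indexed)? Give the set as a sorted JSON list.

CNF form of G:
  S -> T0 A | T1 T1 | T2 B | T2 X6 | T3 C | T3 T3
  A -> T0 T0
  B -> T0 A | T1 T1 | T2 B | T2 X4 | T3 C | T3 T3 | a | d
  C -> C X5 | d
  T0 -> c
  T1 -> a
  T2 -> b
  T3 -> d
  X4 -> T3 T1
  X5 -> B B
  X6 -> T3 T1

CYK fill, restricted to cells inside w[0..1]:
  [0..0]={T0}  "c"  orig:{}
  [1..1]={T0}  "c"  orig:{}
  [0..1]={A}  "cc"

Original NTs in T[0,1] deriving "cc": ["A"]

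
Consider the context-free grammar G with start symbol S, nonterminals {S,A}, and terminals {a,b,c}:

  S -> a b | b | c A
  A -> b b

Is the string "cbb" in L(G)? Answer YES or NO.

CNF form of G:
  S -> T1 T0 | T2 A | b
  A -> T0 T0
  T0 -> b
  T1 -> a
  T2 -> c

Fill CYK table bottom-up:
  cell(0,0) c: {T2}  orig:{}
  cell(1,1) b: {S,T0}  orig:{S}
  cell(2,2) b: {S,T0}  orig:{S}
  cell(0,1) cb: ∅
  cell(1,2) bb: {A}
  cell(0,2) cbb: {S}

S ∈ T[0,2] ⇒ YES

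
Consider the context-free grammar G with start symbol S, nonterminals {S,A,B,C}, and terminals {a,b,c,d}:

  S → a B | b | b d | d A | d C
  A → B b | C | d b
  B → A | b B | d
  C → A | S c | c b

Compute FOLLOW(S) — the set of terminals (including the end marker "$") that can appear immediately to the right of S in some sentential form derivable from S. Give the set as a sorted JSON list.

FIRST sets, iterate to fixpoint:
iter 1:
  A via A→d b: +{d}
  B via B→A: +{d}
  B via B→b B: +{b}
  C via C→A: +{d}
  C via C→c b: +{c}
  S via S→a B: +{a}
  S via S→b: +{b}
  S via S→d A: +{d}
  FIRST[S]={a,b,d}  FIRST[A]={d}  FIRST[B]={b,d}  FIRST[C]={c,d}
iter 2:
  A via A→B b: +{b}
  A via A→C: +{c}
  B via B→A: +{c}
  C via C→A: +{b}
  C via C→S c: +{a}
  FIRST[S]={a,b,d}  FIRST[A]={b,c,d}  FIRST[B]={b,c,d}  FIRST[C]={a,b,c,d}
iter 3:
  A via A→C: +{a}
  B via B→A: +{a}
  FIRST[S]={a,b,d}  FIRST[A]={a,b,c,d}  FIRST[B]={a,b,c,d}  FIRST[C]={a,b,c,d}
iter 4: done
  FIRST[S]={a,b,d}  FIRST[A]={a,b,c,d}  FIRST[B]={a,b,c,d}  FIRST[C]={a,b,c,d}

FOLLOW iteration:
initialize: $ ∈ FOLLOW(S)
pass 1:
  A→B b: FOLLOW(B) ⊇ FIRST(b) = {b}; new: +{b}
  B→A: FOLLOW(A) ⊇ FOLLOW(B) ⊇ {b}; new: +{b}
  C→S c: FOLLOW(S) ⊇ FIRST(c) = {c}; new: +{c}
  S→a B: FOLLOW(B) ⊇ FOLLOW(S) ⊇ {$,c}; new: +{$,c}
  S→d A: FOLLOW(A) ⊇ FOLLOW(S) ⊇ {$,c}; new: +{$,c}
  S→d C: FOLLOW(C) ⊇ FOLLOW(S) ⊇ {$,c}; new: +{$,c}
  S: {$,c}  A: {$,b,c}  B: {$,b,c}  C: {$,c}
pass 2:
  A→C: FOLLOW(C) ⊇ FOLLOW(A) ⊇ {$,b,c}; new: +{b}
  S: {$,c}  A: {$,b,c}  B: {$,b,c}  C: {$,b,c}
pass 3: — fixpoint
  S: {$,c}  A: {$,b,c}  B: {$,b,c}  C: {$,b,c}

FOLLOW(S) = ["$", "c"]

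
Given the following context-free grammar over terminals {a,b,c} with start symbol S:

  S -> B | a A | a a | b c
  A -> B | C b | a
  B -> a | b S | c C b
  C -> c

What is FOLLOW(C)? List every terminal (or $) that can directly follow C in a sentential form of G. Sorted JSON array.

FIRST sets, iterate to fixpoint:
[1]
  A via A→a: +{a}
  B via B→a: +{a}
  B via B→b S: +{b}
  B via B→c C b: +{c}
  C via C→c: +{c}
  S via S→B: +{a,b,c}
  S: {a,b,c}  A: {a}  B: {a,b,c}  C: {c}
[2]
  A via A→B: +{b,c}
  S: {a,b,c}  A: {a,b,c}  B: {a,b,c}  C: {c}
[3] done
  S: {a,b,c}  A: {a,b,c}  B: {a,b,c}  C: {c}

FOLLOW iteration:
initialize: $ ∈ FOLLOW(S)
iter 1:
  A→C b: FOLLOW(C) ⊇ FIRST(b) = {b}; new: +{b}
  S→B: FOLLOW(B) ⊇ FOLLOW(S) ⊇ {$}; new: +{$}
  S→a A: FOLLOW(A) ⊇ FOLLOW(S) ⊇ {$}; new: +{$}
  S: {$}  A: {$}  B: {$}  C: {b}
iter 2: (stable)
  S: {$}  A: {$}  B: {$}  C: {b}

FOLLOW(C) = ["b"]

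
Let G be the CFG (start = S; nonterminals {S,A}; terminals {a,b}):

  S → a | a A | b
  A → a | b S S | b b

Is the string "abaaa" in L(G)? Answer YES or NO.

CNF form of G:
  S -> T1 A | a | b
  A -> T0 T0 | T0 X2 | a
  T0 -> b
  T1 -> a
  X2 -> S S

CYK table (by increasing span):
  cell(0,0) a: {A,S,T1}  orig:{A,S}
  cell(1,1) b: {S,T0}  orig:{S}
  cell(2,2) a: {A,S,T1}  orig:{A,S}
  cell(3,3) a: {A,S,T1}  orig:{A,S}
  cell(4,4) a: {A,S,T1}  orig:{A,S}
  cell(0,1) ab: {X2}  orig:{}
  cell(1,2) ba: {X2}  orig:{}
  cell(2,3) aa: {S,X2}  orig:{S}
  cell(3,4) aa: {S,X2}  orig:{S}
  cell(0,2) aba: ∅
  cell(1,3) baa: {A,X2}  orig:{A}
  cell(2,4) aaa: {X2}  orig:{}
  cell(0,3) abaa: {S}
  cell(1,4) baaa: {A}
  cell(0,4) abaaa: {S,X2}  orig:{S}

S ∈ T[0,4] ⇒ YES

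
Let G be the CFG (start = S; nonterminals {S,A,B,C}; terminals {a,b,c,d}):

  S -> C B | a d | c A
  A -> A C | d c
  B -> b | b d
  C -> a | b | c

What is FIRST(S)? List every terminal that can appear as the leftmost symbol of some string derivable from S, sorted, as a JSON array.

FIRST iteration:
iter 1:
  A via A→d c: +{d}
  B via B→b: +{b}
  C via C→a: +{a}
  C via C→b: +{b}
  C via C→c: +{c}
  S via S→C B: +{a,b,c}
  FIRST[S]={a,b,c}  FIRST[A]={d}  FIRST[B]={b}  FIRST[C]={a,b,c}
iter 2: done
  FIRST[S]={a,b,c}  FIRST[A]={d}  FIRST[B]={b}  FIRST[C]={a,b,c}

FIRST(S) = ["a", "b", "c"]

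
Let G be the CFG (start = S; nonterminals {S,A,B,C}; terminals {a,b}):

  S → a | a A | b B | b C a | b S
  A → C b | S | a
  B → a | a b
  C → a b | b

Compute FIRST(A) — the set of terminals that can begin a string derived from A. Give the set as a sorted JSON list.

FIRST iteration:
round 1:
  A via A→a: +{a}
  B via B→a: +{a}
  C via C→a b: +{a}
  C via C→b: +{b}
  S via S→a: +{a}
  S via S→b B: +{b}
  S: {a,b}  A: {a}  B: {a}  C: {a,b}
round 2:
  A via A→C b: +{b}
  S: {a,b}  A: {a,b}  B: {a}  C: {a,b}
round 3: (stable)
  S: {a,b}  A: {a,b}  B: {a}  C: {a,b}

FIRST(A) = ["a", "b"]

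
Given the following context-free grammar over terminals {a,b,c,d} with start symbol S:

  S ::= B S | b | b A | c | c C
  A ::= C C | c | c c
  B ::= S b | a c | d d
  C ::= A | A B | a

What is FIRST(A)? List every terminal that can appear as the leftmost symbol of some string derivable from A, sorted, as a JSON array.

FIRST iteration:
iter 1:
  A via A→c: +{c}
  B via B→a c: +{a}
  B via B→d d: +{d}
  C via C→A: +{c}
  C via C→a: +{a}
  S via S→B S: +{a,d}
  S via S→b: +{b}
  S via S→c: +{c}
  FIRST[S]={a,b,c,d}  FIRST[A]={c}  FIRST[B]={a,d}  FIRST[C]={a,c}
iter 2:
  A via A→C C: +{a}
  B via B→S b: +{b,c}
  FIRST[S]={a,b,c,d}  FIRST[A]={a,c}  FIRST[B]={a,b,c,d}  FIRST[C]={a,c}
iter 3: done
  FIRST[S]={a,b,c,d}  FIRST[A]={a,c}  FIRST[B]={a,b,c,d}  FIRST[C]={a,c}

FIRST(A) = ["a", "c"]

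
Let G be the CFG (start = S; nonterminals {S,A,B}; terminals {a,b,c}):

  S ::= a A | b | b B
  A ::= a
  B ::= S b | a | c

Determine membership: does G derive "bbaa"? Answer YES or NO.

CNF form of G:
  S -> T0 B | T1 A | b
  A -> a
  B -> S T0 | a | c
  T0 -> b
  T1 -> a

Fill CYK table bottom-up:
  [0..0]={S,T0}  "b"  orig:{S}
  [1..1]={S,T0}  "b"  orig:{S}
  [2..2]={A,B,T1}  "a"  orig:{A,B}
  [3..3]={A,B,T1}  "a"  orig:{A,B}
  [0..1]={B}  "bb"
  [1..2]={S}  "ba"
  [2..3]={S}  "aa"
  [0..2]=∅  "bba"
  [1..3]=∅  "baa"
  [0..3]=∅  "bbaa"

S ∉ T[0,3] ⇒ NO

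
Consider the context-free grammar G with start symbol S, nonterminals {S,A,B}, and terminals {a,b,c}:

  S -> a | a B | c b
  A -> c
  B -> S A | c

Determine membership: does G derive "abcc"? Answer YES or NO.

CNF form of G:
  S -> T0 B | T1 T2 | a
  A -> c
  B -> S A | c
  T0 -> a
  T1 -> c
  T2 -> b

CYK table (by increasing span):
  T[0,0] 'a' = {S,T0}  orig:{S}
  T[1,1] 'b' = {T2}  orig:{}
  T[2,2] 'c' = {A,B,T1}  orig:{A,B}
  T[3,3] 'c' = {A,B,T1}  orig:{A,B}
  T[0,1] 'ab' = ∅
  T[1,2] 'bc' = ∅
  T[2,3] 'cc' = ∅
  T[0,2] 'abc' = ∅
  T[1,3] 'bcc' = ∅
  T[0,3] 'abcc' = ∅

S ∉ T[0,3] ⇒ NO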